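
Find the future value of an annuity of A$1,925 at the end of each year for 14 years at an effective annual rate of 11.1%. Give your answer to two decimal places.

FV = 1925 × [(1+0.111)^14 − 1] / 0.111 = 1925 × 30.316454 = 58,359.1743

A$58,359.17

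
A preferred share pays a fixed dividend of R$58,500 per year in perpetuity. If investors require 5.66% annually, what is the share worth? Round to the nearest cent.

R$1,033,568.90

PV = PMT / i = 58500 / 0.0566 = 1,033,568.9046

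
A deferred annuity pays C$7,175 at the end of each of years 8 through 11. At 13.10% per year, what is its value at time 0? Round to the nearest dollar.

PV at t=7 (ordinary 4-year annuity): 7175 × a(4|0.131) = 7175 × 2.968302 = 21,297.5644
Discount back 7 years: 21,297.5644 × (1+0.131)^(−7) = 21,297.5644 × 0.422437 = 8,996.8754

C$8,997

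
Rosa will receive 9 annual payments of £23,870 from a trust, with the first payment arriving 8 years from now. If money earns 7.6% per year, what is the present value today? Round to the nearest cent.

Value one period before first payment (t=7): 23870 × [1 − (1+0.076)^(−9)] / 0.076 = 23870 × 6.352145 = 151,625.7046
Discount back 7 years: 151,625.7046 × (1+0.076)^(−7) = 151,625.7046 × 0.598845 = 90,800.2267

£90,800.23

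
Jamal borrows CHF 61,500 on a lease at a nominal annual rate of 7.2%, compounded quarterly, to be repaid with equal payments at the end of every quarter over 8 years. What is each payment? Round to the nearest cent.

With 4 periods per year: i = 0.018, n = 32.
Annuity-PV factor = 24.165029; PMT = 61500 / 24.165029 = 2,545.0000

CHF 2,545.00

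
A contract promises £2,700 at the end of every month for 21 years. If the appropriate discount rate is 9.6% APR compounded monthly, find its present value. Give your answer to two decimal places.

£292,187.33

Periodic rate i = 0.096/12 = 0.008; n = 21 × 12 = 252 periods.
Annuity factor a(252|0.008) = 108.217528; PV = 2700 × 108.217528 = 292,187.3266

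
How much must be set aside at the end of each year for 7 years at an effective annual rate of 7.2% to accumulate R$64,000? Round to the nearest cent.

R$7,350.34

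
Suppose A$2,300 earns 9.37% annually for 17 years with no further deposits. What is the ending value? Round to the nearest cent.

FV = PV·(1+i)^n = 2,300 × 4.584264 = 10,543.8069

A$10,543.81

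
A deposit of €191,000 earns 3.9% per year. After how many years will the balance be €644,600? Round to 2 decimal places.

31.79 years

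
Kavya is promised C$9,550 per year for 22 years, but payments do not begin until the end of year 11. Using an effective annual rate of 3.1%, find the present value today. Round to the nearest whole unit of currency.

Value one period before first payment (t=10): 9550 × [1 − (1+0.031)^(−22)] / 0.031 = 9550 × 15.778426 = 150,683.9724
PV₀ = 150,683.9724 / (1+0.031)^10 = 150,683.9724 / 1.357021 = 111,040.2441

C$111,040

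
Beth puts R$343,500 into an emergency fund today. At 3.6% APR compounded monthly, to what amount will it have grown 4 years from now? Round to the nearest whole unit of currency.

R$396,617

With 12 periods per year: i = 0.003, n = 48.
343,500 × (1+0.003)^48 = 343,500 × 1.154635 = 396,617.1837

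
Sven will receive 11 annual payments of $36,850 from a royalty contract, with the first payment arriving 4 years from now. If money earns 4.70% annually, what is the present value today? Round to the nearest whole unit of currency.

$270,945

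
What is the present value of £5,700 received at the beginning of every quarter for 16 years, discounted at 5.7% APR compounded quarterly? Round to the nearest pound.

£241,670

Periodic rate i = 0.057/4 = 0.01425; n = 16 × 4 = 64 periods.
PV = 5700 × [1 − (1+0.01425)^(−64)] / 0.01425 × (1+i) = 5700 × 42.398201 = 241,669.7452
Payments are at the start of each period, so multiply by (1+i).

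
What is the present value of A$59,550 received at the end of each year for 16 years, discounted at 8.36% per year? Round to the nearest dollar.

A$515,182

PV = PMT · [1 − (1+i)^(−n)] / i = 59550 · 8.651252 = 515,182.0293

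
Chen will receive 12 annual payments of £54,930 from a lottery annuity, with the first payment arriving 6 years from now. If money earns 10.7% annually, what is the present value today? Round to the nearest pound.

£217,624

PV at t=5 (ordinary 12-year annuity): 54930 × a(12|0.107) = 54930 × 6.586203 = 361,780.1342
PV₀ = 361,780.1342 / (1+0.107)^5 = 361,780.1342 / 1.662410 = 217,623.9111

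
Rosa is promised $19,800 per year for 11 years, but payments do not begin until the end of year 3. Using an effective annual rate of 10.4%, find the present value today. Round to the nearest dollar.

PV at t=2 (ordinary 11-year annuity): 19800 × a(11|0.104) = 19800 × 6.377161 = 126,267.7852
Discount back 2 years: 126,267.7852 × (1+0.104)^(−2) = 126,267.7852 × 0.820468 = 103,598.7263

$103,599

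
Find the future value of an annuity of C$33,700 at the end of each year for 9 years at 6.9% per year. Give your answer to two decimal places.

C$401,983.96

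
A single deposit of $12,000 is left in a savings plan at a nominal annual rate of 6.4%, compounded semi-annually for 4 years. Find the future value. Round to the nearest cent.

$15,438.99

With 2 periods per year: i = 0.032, n = 8.
FV = 12,000 × (1 + 0.032)^8 = 15,438.9878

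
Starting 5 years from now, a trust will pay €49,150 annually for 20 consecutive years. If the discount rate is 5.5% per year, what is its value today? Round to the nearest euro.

Value one period before first payment (t=4): 49150 × [1 − (1+0.055)^(−20)] / 0.055 = 49150 × 11.950382 = 587,361.2991
PV₀ = 587,361.2991 / (1+0.055)^4 = 587,361.2991 / 1.238825 = 474,127.8750

€474,128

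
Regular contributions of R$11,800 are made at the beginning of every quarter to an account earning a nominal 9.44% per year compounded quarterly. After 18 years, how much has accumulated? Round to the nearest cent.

R$2,232,807.47

i = 0.0944/4 = 0.0236 per quarter; n = 18·4 = 72.
Accumulation factor s(72|0.0236) × (1+i) = 189.220972; FV = 11800 × 189.220972 = 2,232,807.4701
(annuity-due: payments at period start, so ×(1+i).)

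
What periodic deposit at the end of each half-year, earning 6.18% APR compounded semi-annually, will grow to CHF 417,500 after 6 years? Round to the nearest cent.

With 2 periods per year: i = 0.0309, n = 12.
PMT = 417500 / ( [(1+0.0309)^12 − 1] / 0.0309 ) = 417500 / 14.264811 = 29,267.8250

CHF 29,267.83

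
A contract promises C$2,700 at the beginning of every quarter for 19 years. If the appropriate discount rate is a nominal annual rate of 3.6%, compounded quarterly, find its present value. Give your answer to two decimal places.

C$149,491.17

i = 0.036/4 = 0.009 per quarter; n = 19·4 = 76.
PV = PMT · [1 − (1+i)^(−n)] / i × (1+i) = 2700 · 55.367101 = 149,491.1732
(Beginning-of-period payments → annuity-due factor ×(1+i).)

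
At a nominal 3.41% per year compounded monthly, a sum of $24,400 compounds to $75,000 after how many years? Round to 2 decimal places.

Periodic rate i = 0.0341/12 = 0.00284167.
(1+i)^n = 75000/24400 = 3.07377, so n = ln 3.07377 / ln 1.00284 = 395.7184 months
= 395.7184/12 years

32.98 years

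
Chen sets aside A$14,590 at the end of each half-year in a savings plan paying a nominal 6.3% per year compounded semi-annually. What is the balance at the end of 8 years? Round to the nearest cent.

A$297,593.78

i = 0.063/2 = 0.0315 per half-year; n = 8·2 = 16.
FV = PMT · [(1+i)^n − 1] / i = 14590 · 20.397106 = 297,593.7793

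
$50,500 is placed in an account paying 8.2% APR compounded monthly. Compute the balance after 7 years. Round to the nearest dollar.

Periodic rate i = 0.082/12 = 0.00683333; n = 7 × 12 = 84 periods.
50,500 × (1+0.00683333)^84 = 50,500 × 1.771892 = 89,480.5299

$89,481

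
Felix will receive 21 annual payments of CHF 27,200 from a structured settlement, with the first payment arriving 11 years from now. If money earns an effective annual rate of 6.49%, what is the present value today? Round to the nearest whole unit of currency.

CHF 163,809

Value one period before first payment (t=10): 27200 × [1 − (1+0.0649)^(−21)] / 0.0649 = 27200 × 11.294267 = 307,204.0621
Discount back 10 years: 307,204.0621 × (1+0.0649)^(−10) = 307,204.0621 × 0.533227 = 163,809.3487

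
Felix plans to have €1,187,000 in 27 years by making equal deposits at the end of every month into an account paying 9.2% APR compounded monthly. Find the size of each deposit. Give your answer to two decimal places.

i = 0.092/12 = 0.00766667 per month; n = 27·12 = 324.
PMT = 1.187e+06 / ( [(1+0.00766667)^324 − 1] / 0.00766667 ) = 1.187e+06 / 1418.619280 = 836.7291

€836.73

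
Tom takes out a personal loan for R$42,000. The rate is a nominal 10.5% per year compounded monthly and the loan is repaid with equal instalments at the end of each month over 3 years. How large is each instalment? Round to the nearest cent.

R$1,365.10

With 12 periods per year: i = 0.00875, n = 36.
PMT = 42000 / ( [1 − (1+0.00875)^(−36)] / 0.00875 ) = 42000 / 30.766918 = 1,365.1026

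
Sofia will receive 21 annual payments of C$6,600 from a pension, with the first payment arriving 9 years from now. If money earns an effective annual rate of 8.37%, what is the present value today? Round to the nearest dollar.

C$33,788

Value one period before first payment (t=8): 6600 × [1 − (1+0.0837)^(−21)] / 0.0837 = 6600 × 9.738491 = 64,274.0399
PV₀ = 64,274.0399 / (1+0.0837)^8 = 64,274.0399 / 1.902272 = 33,788.0409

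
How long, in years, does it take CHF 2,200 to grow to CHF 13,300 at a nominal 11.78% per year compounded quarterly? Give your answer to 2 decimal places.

Periodic rate i = 0.1178/4 = 0.02945.
n = ln(13300/2200) / ln(1+0.02945) = ln(6.04545) / 0.029025 = 61.9923 quarters
= 61.9923/4 years

15.50 years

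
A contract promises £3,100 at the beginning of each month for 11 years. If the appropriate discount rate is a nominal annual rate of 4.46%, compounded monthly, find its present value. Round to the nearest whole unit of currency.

i = 0.0446/12 = 0.00371667 per month; n = 11·12 = 132.
PV = PMT · [1 − (1+i)^(−n)] / i × (1+i) = 3100 · 104.562252 = 324,142.9805
(annuity-due: payments at period start, so ×(1+i).)

£324,143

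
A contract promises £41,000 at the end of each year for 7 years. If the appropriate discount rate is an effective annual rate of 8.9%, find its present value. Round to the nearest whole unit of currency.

£207,045

PV = PMT · [1 − (1+i)^(−n)] / i = 41000 · 5.049885 = 207,045.2844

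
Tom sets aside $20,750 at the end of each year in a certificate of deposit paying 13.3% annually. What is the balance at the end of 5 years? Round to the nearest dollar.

$135,269

Accumulation factor s(5|0.133) = 6.518966; FV = 20750 × 6.518966 = 135,268.5463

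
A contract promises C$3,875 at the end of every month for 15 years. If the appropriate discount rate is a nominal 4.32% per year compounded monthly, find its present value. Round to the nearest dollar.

C$512,684

i = 0.0432/12 = 0.0036 per month; n = 15·12 = 180.
PV = 3875 × [1 − (1+0.0036)^(−180)] / 0.0036 = 3875 × 132.305572 = 512,684.0921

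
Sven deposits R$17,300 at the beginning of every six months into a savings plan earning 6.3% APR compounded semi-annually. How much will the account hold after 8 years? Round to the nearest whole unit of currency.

With 2 periods per year: i = 0.0315, n = 16.
Accumulation factor s(16|0.0315) × (1+i) = 21.039615; FV = 17300 × 21.039615 = 363,985.3401
(Beginning-of-period payments → annuity-due factor ×(1+i).)

R$363,985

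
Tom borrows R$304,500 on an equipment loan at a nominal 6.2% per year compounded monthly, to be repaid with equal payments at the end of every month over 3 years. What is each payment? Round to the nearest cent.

R$9,291.10

With 12 periods per year: i = 0.00516667, n = 36.
PMT = 304500 / ( [1 − (1+0.00516667)^(−36)] / 0.00516667 ) = 304500 / 32.773303 = 9,291.0989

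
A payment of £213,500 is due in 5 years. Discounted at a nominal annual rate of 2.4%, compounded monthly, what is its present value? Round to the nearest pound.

i = 0.024/12 = 0.002 per month; n = 5·12 = 60.
Discount factor = (1+0.002)^(−60) = 0.887027; PV = 213,500 × 0.887027 = 189,380.2072

£189,380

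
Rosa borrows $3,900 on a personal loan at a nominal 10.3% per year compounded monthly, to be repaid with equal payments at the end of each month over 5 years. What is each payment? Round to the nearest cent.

$83.44

Periodic rate i = 0.103/12 = 0.00858333; n = 5 × 12 = 60 periods.
Annuity-PV factor = 46.739985; PMT = 3900 / 46.739985 = 83.4403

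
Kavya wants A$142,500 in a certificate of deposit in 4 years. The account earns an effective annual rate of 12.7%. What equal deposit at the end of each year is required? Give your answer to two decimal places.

A$29,511.88

PMT = 142500 / ( [(1+0.127)^4 − 1] / 0.127 ) = 142500 / 4.828564 = 29,511.8774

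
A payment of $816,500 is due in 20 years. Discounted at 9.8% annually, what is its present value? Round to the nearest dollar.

$125,866

Discount factor = (1+0.098)^(−20) = 0.154153; PV = 816,500 × 0.154153 = 125,866.2771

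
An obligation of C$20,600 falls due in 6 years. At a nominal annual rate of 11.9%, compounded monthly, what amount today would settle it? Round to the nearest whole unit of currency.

C$10,123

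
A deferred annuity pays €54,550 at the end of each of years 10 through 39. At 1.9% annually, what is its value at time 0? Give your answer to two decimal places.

€1,045,673.99

PV at t=9 (ordinary 30-year annuity): 54550 × a(30|0.019) = 54550 × 22.707494 = 1,238,693.7980
PV₀ = 1,238,693.7980 / (1+0.019)^9 = 1,238,693.7980 / 1.184589 = 1,045,673.9937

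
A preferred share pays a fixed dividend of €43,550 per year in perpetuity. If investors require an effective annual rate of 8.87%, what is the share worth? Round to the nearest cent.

PV = PMT / i = 43550 / 0.0887 = 490,980.8343

€490,980.83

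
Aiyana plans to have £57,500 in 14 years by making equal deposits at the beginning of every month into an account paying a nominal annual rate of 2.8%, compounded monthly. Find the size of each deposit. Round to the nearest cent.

£279.29

Periodic rate i = 0.028/12 = 0.00233333; n = 14 × 12 = 168 periods.
PMT = 57500 / ( [(1+0.00233333)^168 − 1] / 0.00233333 × (1+i) ) = 57500 / 205.877301 = 279.2926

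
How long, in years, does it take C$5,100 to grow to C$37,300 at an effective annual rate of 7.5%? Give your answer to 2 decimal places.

27.51 years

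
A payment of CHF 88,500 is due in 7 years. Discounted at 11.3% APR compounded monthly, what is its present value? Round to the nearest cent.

Periodic rate i = 0.113/12 = 0.00941667; n = 7 × 12 = 84 periods.
Discount factor = (1+0.00941667)^(−84) = 0.455072; PV = 88,500 × 0.455072 = 40,273.9004

CHF 40,273.90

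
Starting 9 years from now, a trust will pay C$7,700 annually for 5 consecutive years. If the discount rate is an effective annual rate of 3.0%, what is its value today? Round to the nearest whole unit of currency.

C$27,838

Value one period before first payment (t=8): 7700 × [1 − (1+0.03)^(−5)] / 0.03 = 7700 × 4.579707 = 35,263.7453
PV₀ = 35,263.7453 / (1+0.03)^8 = 35,263.7453 / 1.266770 = 27,837.5262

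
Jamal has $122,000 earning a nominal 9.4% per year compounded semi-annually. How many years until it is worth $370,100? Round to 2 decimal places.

12.08 years

Periodic rate i = 0.094/2 = 0.047.
(1+i)^n = 370100/122000 = 3.03361, so n = ln 3.03361 / ln 1.047 = 24.1624 half-years
= 24.1624/2 years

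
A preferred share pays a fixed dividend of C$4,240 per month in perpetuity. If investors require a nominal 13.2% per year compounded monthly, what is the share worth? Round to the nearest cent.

Periodic rate i = 0.132/12 = 0.011.
PV = PMT / i = 4240 / 0.011 = 385,454.5455

C$385,454.55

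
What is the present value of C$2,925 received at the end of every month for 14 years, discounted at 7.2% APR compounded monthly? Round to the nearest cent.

C$309,051.11

With 12 periods per year: i = 0.006, n = 168.
Annuity factor a(168|0.006) = 105.658498; PV = 2925 × 105.658498 = 309,051.1066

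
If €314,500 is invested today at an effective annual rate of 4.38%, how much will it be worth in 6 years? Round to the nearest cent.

€406,747.04

FV = 314,500 × (1 + 0.0438)^6 = 406,747.0435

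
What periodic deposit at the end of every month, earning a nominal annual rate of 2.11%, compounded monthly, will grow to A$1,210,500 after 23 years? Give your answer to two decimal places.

A$3,411.16

Periodic rate i = 0.0211/12 = 0.00175833; n = 23 × 12 = 276 periods.
PMT = 1.2105e+06 / ( [(1+0.00175833)^276 − 1] / 0.00175833 ) = 1.2105e+06 / 354.864521 = 3,411.1610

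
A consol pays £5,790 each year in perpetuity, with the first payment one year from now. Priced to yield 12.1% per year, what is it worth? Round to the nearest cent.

£47,851.24

PV = PMT / i = 5790 / 0.121 = 47,851.2397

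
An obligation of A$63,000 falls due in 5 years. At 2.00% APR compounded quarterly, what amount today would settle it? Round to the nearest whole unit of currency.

With 4 periods per year: i = 0.005, n = 20.
Discount factor = (1+0.005)^(−20) = 0.905063; PV = 63,000 × 0.905063 = 57,018.9630

A$57,019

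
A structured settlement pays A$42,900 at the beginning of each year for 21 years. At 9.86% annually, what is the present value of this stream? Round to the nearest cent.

PV = 42900 × [1 − (1+0.0986)^(−21)] / 0.0986 × (1+i) = 42900 × 9.595555 = 411,649.2896
(annuity-due: payments at period start, so ×(1+i).)

A$411,649.29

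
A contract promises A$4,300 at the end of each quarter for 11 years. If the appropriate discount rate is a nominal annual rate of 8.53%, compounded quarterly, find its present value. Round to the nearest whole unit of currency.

A$121,958

Periodic rate i = 0.0853/4 = 0.021325; n = 11 × 4 = 44 periods.
Annuity factor a(44|0.021325) = 28.362414; PV = 4300 × 28.362414 = 121,958.3798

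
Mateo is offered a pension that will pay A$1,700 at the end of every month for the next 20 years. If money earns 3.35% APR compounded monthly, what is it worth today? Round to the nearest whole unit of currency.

A$297,057

i = 0.0335/12 = 0.00279167 per month; n = 20·12 = 240.
PV = 1700 × [1 − (1+0.00279167)^(−240)] / 0.00279167 = 1700 × 174.739176 = 297,056.5997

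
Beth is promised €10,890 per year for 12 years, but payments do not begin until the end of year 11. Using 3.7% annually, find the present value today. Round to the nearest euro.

€72,322

PV at t=10 (ordinary 12-year annuity): 10890 × a(12|0.037) = 10890 × 9.550578 = 104,005.7924
PV₀ = 104,005.7924 / (1+0.037)^10 = 104,005.7924 / 1.438095 = 72,321.9227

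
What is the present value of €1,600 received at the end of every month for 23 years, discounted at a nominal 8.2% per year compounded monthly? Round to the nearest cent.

i = 0.082/12 = 0.00683333 per month; n = 23·12 = 276.
PV = PMT · [1 − (1+i)^(−n)] / i = 1600 · 124.001943 = 198,403.1094

€198,403.11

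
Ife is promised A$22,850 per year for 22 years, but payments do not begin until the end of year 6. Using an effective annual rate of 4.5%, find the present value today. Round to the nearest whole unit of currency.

PV at t=5 (ordinary 22-year annuity): 22850 × a(22|0.045) = 22850 × 13.784425 = 314,974.1058
PV₀ = 314,974.1058 / (1+0.045)^5 = 314,974.1058 / 1.246182 = 252,751.3008

A$252,751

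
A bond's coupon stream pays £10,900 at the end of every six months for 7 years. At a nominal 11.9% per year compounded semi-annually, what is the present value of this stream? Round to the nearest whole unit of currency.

i = 0.119/2 = 0.0595 per half-year; n = 7·2 = 14.
PV = PMT · [1 − (1+i)^(−n)] / i = 10900 · 9.323829 = 101,629.7353

£101,630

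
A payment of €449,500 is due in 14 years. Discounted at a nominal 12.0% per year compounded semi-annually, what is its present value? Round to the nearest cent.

With 2 periods per year: i = 0.06, n = 28.
Discount factor = (1+0.06)^(−28) = 0.195630; PV = 449,500 × 0.195630 = 87,935.7493

€87,935.75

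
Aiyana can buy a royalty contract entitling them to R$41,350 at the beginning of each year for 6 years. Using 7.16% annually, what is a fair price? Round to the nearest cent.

R$210,169.30

PV = 41350 × [1 − (1+0.0716)^(−6)] / 0.0716 × (1+i) = 41350 × 5.082692 = 210,169.3031
(annuity-due: payments at period start, so ×(1+i).)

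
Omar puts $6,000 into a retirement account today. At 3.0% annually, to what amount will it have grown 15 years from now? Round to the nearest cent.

FV = PV·(1+i)^n = 6,000 × 1.557967 = 9,347.8045

$9,347.80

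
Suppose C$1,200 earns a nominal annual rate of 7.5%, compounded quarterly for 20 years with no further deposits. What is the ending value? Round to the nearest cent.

C$5,303.85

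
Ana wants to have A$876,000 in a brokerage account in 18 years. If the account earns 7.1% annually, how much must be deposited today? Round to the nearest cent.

Discount factor = (1+0.071)^(−18) = 0.290931; PV = 876,000 × 0.290931 = 254,855.2774

A$254,855.28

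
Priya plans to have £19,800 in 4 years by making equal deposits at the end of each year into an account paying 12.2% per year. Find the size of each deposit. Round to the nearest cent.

£4,130.72

PMT = 19800 / ( [(1+0.122)^4 − 1] / 0.122 ) = 19800 / 4.793352 = 4,130.7212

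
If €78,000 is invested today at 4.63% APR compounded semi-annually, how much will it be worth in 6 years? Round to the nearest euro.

€102,652

Periodic rate i = 0.0463/2 = 0.02315; n = 6 × 2 = 12 periods.
78,000 × (1+0.02315)^12 = 78,000 × 1.316048 = 102,651.7377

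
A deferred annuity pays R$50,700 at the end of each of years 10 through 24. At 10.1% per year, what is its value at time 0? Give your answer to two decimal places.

PV at t=9 (ordinary 15-year annuity): 50700 × a(15|0.101) = 50700 × 7.562859 = 383,436.9559
Discount back 9 years: 383,436.9559 × (1+0.101)^(−9) = 383,436.9559 × 0.420643 = 161,290.2434

R$161,290.24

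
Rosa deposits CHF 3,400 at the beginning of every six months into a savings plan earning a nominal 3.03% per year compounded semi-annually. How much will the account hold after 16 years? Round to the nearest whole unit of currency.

CHF 140,784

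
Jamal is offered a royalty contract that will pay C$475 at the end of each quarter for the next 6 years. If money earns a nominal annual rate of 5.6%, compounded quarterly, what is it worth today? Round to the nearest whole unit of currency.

C$9,626

With 4 periods per year: i = 0.014, n = 24.
PV = 475 × [1 − (1+0.014)^(−24)] / 0.014 = 475 × 20.264977 = 9,625.8643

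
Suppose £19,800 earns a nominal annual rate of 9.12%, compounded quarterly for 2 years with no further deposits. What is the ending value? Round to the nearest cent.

With 4 periods per year: i = 0.0228, n = 8.
FV = PV·(1+i)^n = 19,800 × 1.197639 = 23,713.2426

£23,713.24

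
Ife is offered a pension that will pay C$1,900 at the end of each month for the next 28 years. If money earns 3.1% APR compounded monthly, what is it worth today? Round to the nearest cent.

i = 0.031/12 = 0.00258333 per month; n = 28·12 = 336.
PV = 1900 × [1 − (1+0.00258333)^(−336)] / 0.00258333 = 1900 × 224.415329 = 426,389.1254

C$426,389.13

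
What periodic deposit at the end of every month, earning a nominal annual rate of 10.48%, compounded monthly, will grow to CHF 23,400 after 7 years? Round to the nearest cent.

CHF 189.94

Periodic rate i = 0.1048/12 = 0.00873333; n = 7 × 12 = 84 periods.
FV-annuity factor = 123.199493; PMT = 23400 / 123.199493 = 189.9358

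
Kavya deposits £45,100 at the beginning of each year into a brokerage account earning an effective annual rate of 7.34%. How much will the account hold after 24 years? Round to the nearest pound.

£2,950,567

Accumulation factor s(24|0.0734) × (1+i) = 65.422774; FV = 45100 × 65.422774 = 2,950,567.0925
(annuity-due: payments at period start, so ×(1+i).)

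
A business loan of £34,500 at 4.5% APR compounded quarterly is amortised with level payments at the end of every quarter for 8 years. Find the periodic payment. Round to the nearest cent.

With 4 periods per year: i = 0.01125, n = 32.
Annuity-PV factor = 26.748442; PMT = 34500 / 26.748442 = 1,289.7947

£1,289.79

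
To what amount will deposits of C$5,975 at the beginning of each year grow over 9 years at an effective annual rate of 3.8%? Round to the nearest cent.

C$65,099.69

FV = 5975 × [(1+0.038)^9 − 1] / 0.038 × (1+i) = 5975 × 10.895346 = 65,099.6898
Payments are at the start of each period, so multiply by (1+i).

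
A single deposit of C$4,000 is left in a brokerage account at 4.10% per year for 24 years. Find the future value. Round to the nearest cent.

C$10,492.46

FV = 4,000 × (1 + 0.041)^24 = 10,492.4643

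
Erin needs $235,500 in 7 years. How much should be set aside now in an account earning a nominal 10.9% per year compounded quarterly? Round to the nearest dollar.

$110,932

Periodic rate i = 0.109/4 = 0.02725; n = 7 × 4 = 28 periods.
PV = FV·(1+i)^(−n) = 235,500 × 0.471051 = 110,932.4777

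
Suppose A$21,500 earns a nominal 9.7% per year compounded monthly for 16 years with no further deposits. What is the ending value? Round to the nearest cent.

A$100,868.11

With 12 periods per year: i = 0.00808333, n = 192.
21,500 × (1+0.00808333)^192 = 21,500 × 4.691540 = 100,868.1146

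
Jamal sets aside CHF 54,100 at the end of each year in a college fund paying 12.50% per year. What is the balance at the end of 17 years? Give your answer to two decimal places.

Accumulation factor s(17|0.125) = 51.249252; FV = 54100 × 51.249252 = 2,772,584.5088

CHF 2,772,584.51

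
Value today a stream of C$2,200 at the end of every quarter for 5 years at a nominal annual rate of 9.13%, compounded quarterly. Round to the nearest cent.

C$35,011.43

Periodic rate i = 0.0913/4 = 0.022825; n = 5 × 4 = 20 periods.
Annuity factor a(20|0.022825) = 15.914288; PV = 2200 × 15.914288 = 35,011.4327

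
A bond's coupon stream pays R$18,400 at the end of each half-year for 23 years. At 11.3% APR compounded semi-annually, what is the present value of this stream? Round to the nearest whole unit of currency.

R$299,676

Periodic rate i = 0.113/2 = 0.0565; n = 23 × 2 = 46 periods.
Annuity factor a(46|0.0565) = 16.286726; PV = 18400 × 16.286726 = 299,675.7495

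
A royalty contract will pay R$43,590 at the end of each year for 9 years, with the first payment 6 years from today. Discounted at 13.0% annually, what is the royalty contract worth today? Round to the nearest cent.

R$121,409.34

PV at t=5 (ordinary 9-year annuity): 43590 × a(9|0.13) = 43590 × 5.131655 = 223,688.8470
Discount back 5 years: 223,688.8470 × (1+0.13)^(−5) = 223,688.8470 × 0.542760 = 121,409.3443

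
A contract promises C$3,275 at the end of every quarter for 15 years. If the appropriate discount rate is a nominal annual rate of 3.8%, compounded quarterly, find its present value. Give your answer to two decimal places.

i = 0.038/4 = 0.0095 per quarter; n = 15·4 = 60.
PV = 3275 × [1 − (1+0.0095)^(−60)] / 0.0095 = 3275 × 45.573788 = 149,254.1541

C$149,254.15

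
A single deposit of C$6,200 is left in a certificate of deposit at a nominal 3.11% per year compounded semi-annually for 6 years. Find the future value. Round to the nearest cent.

C$7,461.18

Periodic rate i = 0.0311/2 = 0.01555; n = 6 × 2 = 12 periods.
6,200 × (1+0.01555)^12 = 6,200 × 1.203416 = 7,461.1782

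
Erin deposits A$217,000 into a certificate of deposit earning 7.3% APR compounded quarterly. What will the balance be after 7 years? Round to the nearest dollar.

A$360,067

i = 0.073/4 = 0.01825 per quarter; n = 7·4 = 28.
217,000 × (1+0.01825)^28 = 217,000 × 1.659295 = 360,067.1151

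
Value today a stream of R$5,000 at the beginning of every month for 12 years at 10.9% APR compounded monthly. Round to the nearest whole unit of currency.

R$404,395

i = 0.109/12 = 0.00908333 per month; n = 12·12 = 144.
PV = 5000 × [1 − (1+0.00908333)^(−144)] / 0.00908333 × (1+i) = 5000 × 80.879080 = 404,395.4000
(annuity-due: payments at period start, so ×(1+i).)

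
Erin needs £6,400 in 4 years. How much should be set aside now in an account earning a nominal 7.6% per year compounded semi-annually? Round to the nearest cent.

£4,748.99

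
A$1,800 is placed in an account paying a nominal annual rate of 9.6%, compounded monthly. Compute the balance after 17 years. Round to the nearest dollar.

A$9,146

i = 0.096/12 = 0.008 per month; n = 17·12 = 204.
1,800 × (1+0.008)^204 = 1,800 × 5.080992 = 9,145.7864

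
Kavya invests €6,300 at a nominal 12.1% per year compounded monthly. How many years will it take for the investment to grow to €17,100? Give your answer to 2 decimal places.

Periodic rate i = 0.121/12 = 0.0100833.
n = ln(17100/6300) / ln(1+0.0100833) = ln(2.71429) / 0.010033 = 99.5261 months
= 99.5261/12 years

8.29 years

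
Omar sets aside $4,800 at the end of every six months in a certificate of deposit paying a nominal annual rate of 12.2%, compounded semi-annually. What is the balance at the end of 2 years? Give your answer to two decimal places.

Periodic rate i = 0.122/2 = 0.061; n = 2 × 2 = 4 periods.
FV = PMT · [(1+i)^n − 1] / i = 4800 · 4.381111 = 21,029.3327

$21,029.33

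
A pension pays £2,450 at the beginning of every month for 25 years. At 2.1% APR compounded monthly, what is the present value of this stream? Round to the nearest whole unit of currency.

Periodic rate i = 0.021/12 = 0.00175; n = 25 × 12 = 300 periods.
PV = 2450 × [1 − (1+0.00175)^(−300)] / 0.00175 × (1+i) = 2450 × 233.649970 = 572,442.4261
(annuity-due: payments at period start, so ×(1+i).)

£572,442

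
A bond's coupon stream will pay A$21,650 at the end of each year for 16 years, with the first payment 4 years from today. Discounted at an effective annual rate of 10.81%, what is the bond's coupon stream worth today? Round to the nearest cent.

Value one period before first payment (t=3): 21650 × [1 − (1+0.1081)^(−16)] / 0.1081 = 21650 × 7.460455 = 161,518.8452
Discount back 3 years: 161,518.8452 × (1+0.1081)^(−3) = 161,518.8452 × 0.734959 = 118,709.7352

A$118,709.74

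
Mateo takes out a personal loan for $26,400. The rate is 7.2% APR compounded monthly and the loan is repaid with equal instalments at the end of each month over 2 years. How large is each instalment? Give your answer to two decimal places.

$1,184.39

Periodic rate i = 0.072/12 = 0.006; n = 2 × 12 = 24 periods.
Annuity-PV factor = 22.289933; PMT = 26400 / 22.289933 = 1,184.3912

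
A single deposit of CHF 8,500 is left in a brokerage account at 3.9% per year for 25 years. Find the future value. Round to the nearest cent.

FV = 8,500 × (1 + 0.039)^25 = 22,121.1456

CHF 22,121.15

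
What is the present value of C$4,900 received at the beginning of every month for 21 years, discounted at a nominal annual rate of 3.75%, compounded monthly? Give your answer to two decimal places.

With 12 periods per year: i = 0.003125, n = 252.
Annuity factor a(252|0.003125) × (1+i) = 174.771709; PV = 4900 × 174.771709 = 856,381.3763
(Beginning-of-period payments → annuity-due factor ×(1+i).)

C$856,381.38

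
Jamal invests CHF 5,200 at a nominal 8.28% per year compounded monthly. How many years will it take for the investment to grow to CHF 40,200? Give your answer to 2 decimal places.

Periodic rate i = 0.0828/12 = 0.0069.
(1+i)^n = 40200/5200 = 7.73077, so n = ln 7.73077 / ln 1.0069 = 297.4284 months
= 297.4284/12 years

24.79 years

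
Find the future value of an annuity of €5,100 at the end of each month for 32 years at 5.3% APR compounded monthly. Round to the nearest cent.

Periodic rate i = 0.053/12 = 0.00441667; n = 32 × 12 = 384 periods.
Accumulation factor s(384|0.00441667) = 1003.420373; FV = 5100 × 1003.420373 = 5,117,443.9047

€5,117,443.90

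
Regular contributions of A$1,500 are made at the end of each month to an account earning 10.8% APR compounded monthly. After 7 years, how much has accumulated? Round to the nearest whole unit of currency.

i = 0.108/12 = 0.009 per month; n = 7·12 = 84.
FV = PMT · [(1+i)^n − 1] / i = 1500 · 124.727796 = 187,091.6947

A$187,092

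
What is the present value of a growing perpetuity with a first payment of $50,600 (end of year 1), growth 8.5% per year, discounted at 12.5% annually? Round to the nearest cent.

$1,265,000.00

PV = D₁/(r − g) = 50600/(0.125 − 0.085) = 1,265,000.0000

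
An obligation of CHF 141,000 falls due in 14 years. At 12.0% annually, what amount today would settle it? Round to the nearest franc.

CHF 28,851

Discount factor = (1+0.12)^(−14) = 0.204620; PV = 141,000 × 0.204620 = 28,851.3936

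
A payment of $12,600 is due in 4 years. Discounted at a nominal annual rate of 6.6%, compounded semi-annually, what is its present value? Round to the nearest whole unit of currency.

Periodic rate i = 0.066/2 = 0.033; n = 4 × 2 = 8 periods.
Discount factor = (1+0.033)^(−8) = 0.771254; PV = 12,600 × 0.771254 = 9,717.8004

$9,718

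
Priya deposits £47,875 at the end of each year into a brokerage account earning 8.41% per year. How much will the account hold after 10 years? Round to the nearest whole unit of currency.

Accumulation factor s(10|0.0841) = 14.771684; FV = 47875 × 14.771684 = 707,194.3530

£707,194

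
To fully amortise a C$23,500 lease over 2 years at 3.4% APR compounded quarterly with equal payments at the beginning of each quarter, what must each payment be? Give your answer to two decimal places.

i = 0.034/4 = 0.0085 per quarter; n = 2·4 = 8.
PMT = 23500 / ( [1 − (1+0.0085)^(−8)] / 0.0085 × (1+i) ) = 23500 / 7.767942 = 3,025.2542

C$3,025.25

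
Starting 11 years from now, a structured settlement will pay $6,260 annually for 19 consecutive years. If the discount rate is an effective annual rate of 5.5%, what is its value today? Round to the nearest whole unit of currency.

$42,540

Value one period before first payment (t=10): 6260 × [1 − (1+0.055)^(−19)] / 0.055 = 6260 × 11.607654 = 72,663.9110
PV₀ = 72,663.9110 / (1+0.055)^10 = 72,663.9110 / 1.708144 = 42,539.6755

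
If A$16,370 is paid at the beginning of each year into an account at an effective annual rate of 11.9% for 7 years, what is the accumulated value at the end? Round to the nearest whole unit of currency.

A$184,243

Accumulation factor s(7|0.119) × (1+i) = 11.254898; FV = 16370 × 11.254898 = 184,242.6846
Payments are at the start of each period, so multiply by (1+i).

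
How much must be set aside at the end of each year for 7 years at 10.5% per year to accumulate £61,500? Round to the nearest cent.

PMT = 61500 / ( [(1+0.105)^7 − 1] / 0.105 ) = 61500 / 9.634035 = 6,383.6180

£6,383.62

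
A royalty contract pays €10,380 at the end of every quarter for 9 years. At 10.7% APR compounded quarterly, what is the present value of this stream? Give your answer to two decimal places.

€238,019.18

i = 0.107/4 = 0.02675 per quarter; n = 9·4 = 36.
PV = 10380 × [1 − (1+0.02675)^(−36)] / 0.02675 = 10380 × 22.930557 = 238,019.1825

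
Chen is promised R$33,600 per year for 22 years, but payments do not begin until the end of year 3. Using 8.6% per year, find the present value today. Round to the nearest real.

Value one period before first payment (t=2): 33600 × [1 − (1+0.086)^(−22)] / 0.086 = 33600 × 9.734494 = 327,078.9920
Discount back 2 years: 327,078.9920 × (1+0.086)^(−2) = 327,078.9920 × 0.847892 = 277,327.5405

R$277,328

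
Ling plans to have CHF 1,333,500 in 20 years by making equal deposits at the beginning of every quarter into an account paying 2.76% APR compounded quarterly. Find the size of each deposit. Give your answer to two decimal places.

Periodic rate i = 0.0276/4 = 0.0069; n = 20 × 4 = 80 periods.
FV-annuity factor × (1+i) = 107.028192; PMT = 1.3335e+06 / 107.028192 = 12,459.3341

CHF 12,459.33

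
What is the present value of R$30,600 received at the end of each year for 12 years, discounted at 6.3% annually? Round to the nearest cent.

R$252,378.31

PV = PMT · [1 − (1+i)^(−n)] / i = 30600 · 8.247657 = 252,378.3104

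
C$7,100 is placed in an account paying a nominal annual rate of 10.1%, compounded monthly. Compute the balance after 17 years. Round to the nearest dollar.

With 12 periods per year: i = 0.00841667, n = 204.
7,100 × (1+0.00841667)^204 = 7,100 × 5.527936 = 39,248.3485

C$39,248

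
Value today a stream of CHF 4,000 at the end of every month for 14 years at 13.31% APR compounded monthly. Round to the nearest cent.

CHF 304,104.36

Periodic rate i = 0.1331/12 = 0.0110917; n = 14 × 12 = 168 periods.
PV = 4000 × [1 − (1+0.0110917)^(−168)] / 0.0110917 = 4000 × 76.026090 = 304,104.3596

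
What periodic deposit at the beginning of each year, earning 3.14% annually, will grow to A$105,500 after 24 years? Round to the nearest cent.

A$2,919.45

FV-annuity factor × (1+i) = 36.136891; PMT = 105500 / 36.136891 = 2,919.4543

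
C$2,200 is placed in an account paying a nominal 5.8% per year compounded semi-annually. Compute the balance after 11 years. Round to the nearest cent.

Periodic rate i = 0.058/2 = 0.029; n = 11 × 2 = 22 periods.
2,200 × (1+0.029)^22 = 2,200 × 1.875591 = 4,126.3012

C$4,126.30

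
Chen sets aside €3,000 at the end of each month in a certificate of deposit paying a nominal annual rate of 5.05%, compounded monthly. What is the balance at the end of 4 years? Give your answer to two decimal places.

€159,205.11

i = 0.0505/12 = 0.00420833 per month; n = 4·12 = 48.
FV = PMT · [(1+i)^n − 1] / i = 3000 · 53.068369 = 159,205.1072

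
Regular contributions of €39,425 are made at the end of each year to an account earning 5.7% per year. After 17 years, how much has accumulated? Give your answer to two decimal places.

€1,083,224.10

Accumulation factor s(17|0.057) = 27.475564; FV = 39425 × 27.475564 = 1,083,224.1017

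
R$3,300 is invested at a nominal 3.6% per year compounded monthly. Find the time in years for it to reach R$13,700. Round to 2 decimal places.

39.60 years

Periodic rate i = 0.036/12 = 0.003.
n = ln(13700/3300) / ln(1+0.003) = ln(4.15152) / 0.002996 = 475.2025 months
= 475.2025/12 years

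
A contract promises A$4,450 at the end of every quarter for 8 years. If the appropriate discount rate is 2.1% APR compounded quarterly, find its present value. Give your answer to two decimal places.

A$130,766.07

Periodic rate i = 0.021/4 = 0.00525; n = 8 × 4 = 32 periods.
PV = 4450 × [1 − (1+0.00525)^(−32)] / 0.00525 = 4450 × 29.385635 = 130,766.0745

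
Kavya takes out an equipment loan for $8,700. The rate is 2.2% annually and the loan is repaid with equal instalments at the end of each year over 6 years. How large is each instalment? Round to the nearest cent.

$1,563.67

PMT = 8700 / ( [1 − (1+0.022)^(−6)] / 0.022 ) = 8700 / 5.563819 = 1,563.6741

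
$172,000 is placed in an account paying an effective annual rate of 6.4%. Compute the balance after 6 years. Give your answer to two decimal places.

172,000 × (1+0.064)^6 = 172,000 × 1.450941 = 249,561.8605

$249,561.86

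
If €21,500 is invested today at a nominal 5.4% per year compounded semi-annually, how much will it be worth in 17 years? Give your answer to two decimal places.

€53,190.44

With 2 periods per year: i = 0.027, n = 34.
FV = 21,500 × (1 + 0.027)^34 = 53,190.4350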